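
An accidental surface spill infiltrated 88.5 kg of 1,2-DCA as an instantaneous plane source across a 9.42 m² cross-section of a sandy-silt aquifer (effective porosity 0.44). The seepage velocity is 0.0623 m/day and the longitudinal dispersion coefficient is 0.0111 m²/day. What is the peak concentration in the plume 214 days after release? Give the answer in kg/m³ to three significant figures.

3.91 kg/m³

The peak of an instantaneous 1D plume sits at x = vt; there the Gaussian factor is 1 and C_max = M/(n_e·A·√(4πDt)), where n_e·A is the pore area the mass is dissolved in.
√(4πDt) = √(4π × 0.0111 × 214) = 5.464 m, so C_max = 88.5/(0.44 × 9.42 × 5.464) = 3.91 kg/m³.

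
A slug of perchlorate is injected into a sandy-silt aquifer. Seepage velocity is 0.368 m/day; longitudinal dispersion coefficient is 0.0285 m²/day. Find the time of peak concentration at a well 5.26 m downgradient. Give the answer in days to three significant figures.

14.1 days

For the 1D instantaneous-source solution, setting ∂C/∂t = 0 at fixed x gives v²t² + 2Dt − x² = 0, so t = (√(D² + v²x²) − D)/v².
√(D² + v²x²) = √(0.0285² + 0.368² × 5.26²) = 1.936; v² = 0.135424.
t = (1.936 − 0.0285)/0.135424 = 14.1 days (vs. the pure-advection estimate x/v = 14.3 d).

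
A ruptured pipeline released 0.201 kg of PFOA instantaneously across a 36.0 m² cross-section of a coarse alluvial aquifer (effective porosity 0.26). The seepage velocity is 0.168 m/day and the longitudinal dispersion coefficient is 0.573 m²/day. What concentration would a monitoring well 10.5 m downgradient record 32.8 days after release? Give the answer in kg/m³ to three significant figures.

For an instantaneous plane source, C(x,t) = M/(n_e·A·√(4πDt)) · exp(−(x−vt)²/(4Dt)), with n_e·A the pore (flow) area.
Plume center vt = 0.168 × 32.8 = 5.5104 m, so the well at 10.5 m is 4.9896 m downgradient of the peak.
√(4πDt) = 15.37 m, giving peak height M/(n_e·A·√(4πDt)) = 0.201/(0.26 × 36.0 × 15.37) = 0.001397 kg/m³.
(x−vt)²/(4Dt) = (4.9896)²/(4 × 0.573 × 32.8) = 0.3312; exp(−0.3312) = 0.7181.
C = 0.001397 × 0.7181 = 0.00100 kg/m³.

0.00100 kg/m³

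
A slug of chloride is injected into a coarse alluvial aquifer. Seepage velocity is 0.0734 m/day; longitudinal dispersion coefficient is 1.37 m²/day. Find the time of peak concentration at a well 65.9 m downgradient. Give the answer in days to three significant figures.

679 days

For the 1D instantaneous-source solution, setting ∂C/∂t = 0 at fixed x gives v²t² + 2Dt − x² = 0, so t = (√(D² + v²x²) − D)/v².
√(D² + v²x²) = √(1.37² + 0.0734² × 65.9²) = 5.027; v² = 0.00538756.
t = (5.027 − 1.37)/0.00538756 = 679 days (vs. the pure-advection estimate x/v = 898 d).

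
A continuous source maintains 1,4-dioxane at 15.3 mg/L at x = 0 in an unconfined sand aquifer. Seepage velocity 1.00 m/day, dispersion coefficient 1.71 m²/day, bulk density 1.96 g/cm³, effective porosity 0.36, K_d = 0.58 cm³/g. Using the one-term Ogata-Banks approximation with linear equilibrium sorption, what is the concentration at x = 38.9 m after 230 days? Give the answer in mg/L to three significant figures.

Retardation factor R = 1 + ρ_b·K_d/n = 1 + 1.96 × 0.58/0.36 = 4.158.
Sorption retards both mechanisms: v_R = v/R = 0.2405 m/day, D_R = D/R = 0.4113 m²/day.
v_R·t = 0.2405 × 230 = 55.315 m; 2√(D_R t) = 19.45 m; argument = (38.9 − 55.315)/19.45 = -0.8440.
C = C₀ × ½·erfc(-0.8440) = 15.3 × 0.8837 = 13.5 mg/L.

13.5 mg/L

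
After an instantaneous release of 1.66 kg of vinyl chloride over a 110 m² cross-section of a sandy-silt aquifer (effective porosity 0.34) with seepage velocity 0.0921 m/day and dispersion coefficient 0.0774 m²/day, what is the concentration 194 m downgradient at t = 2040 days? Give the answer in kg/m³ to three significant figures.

0.000939 kg/m³

For an instantaneous plane source, C(x,t) = M/(n_e·A·√(4πDt)) · exp(−(x−vt)²/(4Dt)), with n_e·A the pore (flow) area.
Plume center vt = 0.0921 × 2040 = 187.884 m, so the well at 194 m is 6.116 m downgradient of the peak.
√(4πDt) = 44.54 m, giving peak height M/(n_e·A·√(4πDt)) = 1.66/(0.34 × 110 × 44.54) = 0.0009965 kg/m³.
(x−vt)²/(4Dt) = (6.116)²/(4 × 0.0774 × 2040) = 0.05922; exp(−0.05922) = 0.9425.
C = 0.0009965 × 0.9425 = 0.000939 kg/m³.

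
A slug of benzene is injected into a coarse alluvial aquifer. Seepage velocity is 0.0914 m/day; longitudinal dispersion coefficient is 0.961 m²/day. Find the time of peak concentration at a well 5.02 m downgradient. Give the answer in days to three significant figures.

12.4 days

For the 1D instantaneous-source solution, setting ∂C/∂t = 0 at fixed x gives v²t² + 2Dt − x² = 0, so t = (√(D² + v²x²) − D)/v².
√(D² + v²x²) = √(0.961² + 0.0914² × 5.02²) = 1.065; v² = 0.00835396.
t = (1.065 − 0.961)/0.00835396 = 12.4 days (vs. the pure-advection estimate x/v = 54.9 d).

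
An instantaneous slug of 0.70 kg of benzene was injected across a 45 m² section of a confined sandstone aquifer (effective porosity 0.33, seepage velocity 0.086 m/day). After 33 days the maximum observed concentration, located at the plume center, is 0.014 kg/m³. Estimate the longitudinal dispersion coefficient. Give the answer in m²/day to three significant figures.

0.0273 m²/day

At the plume center C_max = M/(n_e·A·√(4πDt)), so D = M²/(4πt·(n_e·A·C_max)²).
n_e·A·C_max = 0.33 × 45 × 0.014 = 0.2079 kg/m.
D = 0.70²/(4π × 33 × 0.2079²) = 0.0273 m²/day.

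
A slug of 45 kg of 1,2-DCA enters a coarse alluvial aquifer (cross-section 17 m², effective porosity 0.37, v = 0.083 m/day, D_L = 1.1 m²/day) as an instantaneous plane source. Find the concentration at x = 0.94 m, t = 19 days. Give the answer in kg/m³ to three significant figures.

0.439 kg/m³

For an instantaneous plane source, C(x,t) = M/(n_e·A·√(4πDt)) · exp(−(x−vt)²/(4Dt)), with n_e·A the pore (flow) area.
Plume center vt = 0.083 × 19 = 1.577 m, so the well at 0.94 m is 0.637 m upgradient of the peak.
√(4πDt) = 16.21 m, giving peak height M/(n_e·A·√(4πDt)) = 45/(0.37 × 17 × 16.21) = 0.4413 kg/m³.
(x−vt)²/(4Dt) = (-0.637)²/(4 × 1.1 × 19) = 0.004854; exp(−0.004854) = 0.9952.
C = 0.4413 × 0.9952 = 0.439 kg/m³.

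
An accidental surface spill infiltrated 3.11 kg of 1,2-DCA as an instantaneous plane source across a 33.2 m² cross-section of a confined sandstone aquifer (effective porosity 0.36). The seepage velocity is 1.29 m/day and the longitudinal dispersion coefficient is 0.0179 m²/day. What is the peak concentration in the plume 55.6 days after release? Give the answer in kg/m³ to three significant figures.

0.0736 kg/m³

The peak of an instantaneous 1D plume sits at x = vt; there the Gaussian factor is 1 and C_max = M/(n_e·A·√(4πDt)), where n_e·A is the pore area the mass is dissolved in.
√(4πDt) = √(4π × 0.0179 × 55.6) = 3.536 m, so C_max = 3.11/(0.36 × 33.2 × 3.536) = 0.0736 kg/m³.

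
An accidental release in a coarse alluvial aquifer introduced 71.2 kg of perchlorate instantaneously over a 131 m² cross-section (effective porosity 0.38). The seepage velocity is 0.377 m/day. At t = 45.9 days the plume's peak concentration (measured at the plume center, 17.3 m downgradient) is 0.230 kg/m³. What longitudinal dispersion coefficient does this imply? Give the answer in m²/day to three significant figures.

At the plume center C_max = M/(n_e·A·√(4πDt)), so D = M²/(4πt·(n_e·A·C_max)²).
n_e·A·C_max = 0.38 × 131 × 0.230 = 11.45 kg/m.
D = 71.2²/(4π × 45.9 × 11.45²) = 0.0670 m²/day.

0.0670 m²/day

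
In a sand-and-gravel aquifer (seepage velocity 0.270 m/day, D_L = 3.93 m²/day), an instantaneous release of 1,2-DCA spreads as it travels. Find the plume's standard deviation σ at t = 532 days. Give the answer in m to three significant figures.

Dispersive spreading gives a Gaussian with σ² = 2Dt; advection only shifts the center.
σ = √(2 × 3.93 × 532) = 64.7 m.

64.7 m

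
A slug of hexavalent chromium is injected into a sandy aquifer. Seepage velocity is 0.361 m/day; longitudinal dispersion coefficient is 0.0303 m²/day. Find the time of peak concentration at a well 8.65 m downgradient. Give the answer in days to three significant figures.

23.7 days

For the 1D instantaneous-source solution, setting ∂C/∂t = 0 at fixed x gives v²t² + 2Dt − x² = 0, so t = (√(D² + v²x²) − D)/v².
√(D² + v²x²) = √(0.0303² + 0.361² × 8.65²) = 3.123; v² = 0.130321.
t = (3.123 − 0.0303)/0.130321 = 23.7 days (vs. the pure-advection estimate x/v = 24.0 d).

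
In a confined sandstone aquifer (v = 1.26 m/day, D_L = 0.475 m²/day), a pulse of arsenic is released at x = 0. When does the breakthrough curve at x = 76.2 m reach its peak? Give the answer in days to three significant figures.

60.2 days

For the 1D instantaneous-source solution, setting ∂C/∂t = 0 at fixed x gives v²t² + 2Dt − x² = 0, so t = (√(D² + v²x²) − D)/v².
√(D² + v²x²) = √(0.475² + 1.26² × 76.2²) = 96.01; v² = 1.5876.
t = (96.01 − 0.475)/1.5876 = 60.2 days (vs. the pure-advection estimate x/v = 60.5 d).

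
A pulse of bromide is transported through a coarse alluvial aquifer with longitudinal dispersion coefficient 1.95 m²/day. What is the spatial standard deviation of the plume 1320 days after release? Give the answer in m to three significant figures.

71.7 m

Dispersive spreading gives a Gaussian with σ² = 2Dt; advection only shifts the center.
σ = √(2 × 1.95 × 1320) = 71.7 m.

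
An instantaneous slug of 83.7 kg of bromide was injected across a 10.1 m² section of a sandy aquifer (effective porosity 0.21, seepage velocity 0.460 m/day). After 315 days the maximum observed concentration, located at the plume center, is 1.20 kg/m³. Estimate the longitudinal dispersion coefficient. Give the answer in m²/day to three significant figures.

At the plume center C_max = M/(n_e·A·√(4πDt)), so D = M²/(4πt·(n_e·A·C_max)²).
n_e·A·C_max = 0.21 × 10.1 × 1.20 = 2.545 kg/m.
D = 83.7²/(4π × 315 × 2.545²) = 0.273 m²/day.

0.273 m²/day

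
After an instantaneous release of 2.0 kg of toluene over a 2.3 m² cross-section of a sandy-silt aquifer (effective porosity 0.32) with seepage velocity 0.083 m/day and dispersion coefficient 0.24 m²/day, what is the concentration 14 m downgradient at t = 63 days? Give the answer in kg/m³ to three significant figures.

0.0553 kg/m³

For an instantaneous plane source, C(x,t) = M/(n_e·A·√(4πDt)) · exp(−(x−vt)²/(4Dt)), with n_e·A the pore (flow) area.
Plume center vt = 0.083 × 63 = 5.229 m, so the well at 14 m is 8.771 m downgradient of the peak.
√(4πDt) = 13.78 m, giving peak height M/(n_e·A·√(4πDt)) = 2.0/(0.32 × 2.3 × 13.78) = 0.1972 kg/m³.
(x−vt)²/(4Dt) = (8.771)²/(4 × 0.24 × 63) = 1.272; exp(−1.272) = 0.2803.
C = 0.1972 × 0.2803 = 0.0553 kg/m³.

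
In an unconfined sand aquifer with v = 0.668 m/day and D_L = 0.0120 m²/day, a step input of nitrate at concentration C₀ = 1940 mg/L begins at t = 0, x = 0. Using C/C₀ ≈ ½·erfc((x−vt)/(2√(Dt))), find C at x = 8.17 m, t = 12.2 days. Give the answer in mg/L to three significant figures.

941 mg/L

For a continuous step input, C/C₀ ≈ ½·erfc((x−vt)/(2√(Dt))).
vt = 0.668 × 12.2 = 8.1496 m and 2√(Dt) = 2√(0.0120 × 12.2) = 0.7652 m.
Argument (x−vt)/(2√(Dt)) = (8.17 − 8.1496)/0.7652 = 0.02666; ½·erfc(0.02666) = 0.4850.
C = 1940 × 0.4850 = 941 mg/L.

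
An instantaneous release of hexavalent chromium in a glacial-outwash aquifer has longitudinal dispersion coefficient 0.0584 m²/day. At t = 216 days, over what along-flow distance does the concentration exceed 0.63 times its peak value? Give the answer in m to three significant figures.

9.66 m

The plume is Gaussian with σ = √(2Dt) = √(2 × 0.0584 × 216) = 5.023 m.
C/C_peak = exp(−Δx²/(2σ²)) = 0.63 ⇒ Δx = σ·√(−2 ln 0.63) = 5.023 × 0.9613 = 4.829 m.
Width = 2Δx = 9.66 m.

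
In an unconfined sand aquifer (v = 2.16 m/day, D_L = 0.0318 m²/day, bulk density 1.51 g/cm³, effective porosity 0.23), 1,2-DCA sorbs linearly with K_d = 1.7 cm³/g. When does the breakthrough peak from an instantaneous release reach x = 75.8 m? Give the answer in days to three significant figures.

Retardation factor R = 1 + ρ_b·K_d/n = 1 + 1.51 × 1.7/0.23 = 12.16.
Sorption retards both mechanisms: v_R = v/R = 0.1776 m/day, D_R = D/R = 0.002615 m²/day.
Peak time from v_R²t² + 2D_R t − x² = 0: t = (√(D_R² + v_R²x²) − D_R)/v_R².
√(D_R² + v_R²x²) = √(0.002615² + 0.1776² × 75.8²) = 13.46; v_R² = 0.03154.
t = (13.46 − 0.002615)/0.03154 = 427 days.

427 days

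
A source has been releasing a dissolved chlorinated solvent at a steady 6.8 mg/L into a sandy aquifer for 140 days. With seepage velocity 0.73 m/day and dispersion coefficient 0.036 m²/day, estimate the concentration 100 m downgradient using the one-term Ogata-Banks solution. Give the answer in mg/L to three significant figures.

For a continuous step input, C/C₀ ≈ ½·erfc((x−vt)/(2√(Dt))).
vt = 0.73 × 140 = 102.2 m and 2√(Dt) = 2√(0.036 × 140) = 4.490 m.
Argument (x−vt)/(2√(Dt)) = (100 − 102.2)/4.490 = -0.4900; ½·erfc(-0.4900) = 0.7558.
C = 6.8 × 0.7558 = 5.14 mg/L.

5.14 mg/L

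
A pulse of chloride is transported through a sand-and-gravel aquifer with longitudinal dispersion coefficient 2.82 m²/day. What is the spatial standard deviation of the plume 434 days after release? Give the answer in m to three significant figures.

49.5 m

Dispersive spreading gives a Gaussian with σ² = 2Dt; advection only shifts the center.
σ = √(2 × 2.82 × 434) = 49.5 m.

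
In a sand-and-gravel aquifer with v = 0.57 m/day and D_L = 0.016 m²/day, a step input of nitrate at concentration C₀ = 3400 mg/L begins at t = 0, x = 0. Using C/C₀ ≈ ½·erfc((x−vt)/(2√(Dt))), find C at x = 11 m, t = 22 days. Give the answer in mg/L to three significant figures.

3290 mg/L

For a continuous step input, C/C₀ ≈ ½·erfc((x−vt)/(2√(Dt))).
vt = 0.57 × 22 = 12.54 m and 2√(Dt) = 2√(0.016 × 22) = 1.187 m.
Argument (x−vt)/(2√(Dt)) = (11 − 12.54)/1.187 = -1.297; ½·erfc(-1.297) = 0.9667.
C = 3400 × 0.9667 = 3290 mg/L.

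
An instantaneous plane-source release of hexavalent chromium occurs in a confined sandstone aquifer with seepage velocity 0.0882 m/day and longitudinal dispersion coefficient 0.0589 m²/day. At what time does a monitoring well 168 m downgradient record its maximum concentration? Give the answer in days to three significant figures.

For the 1D instantaneous-source solution, setting ∂C/∂t = 0 at fixed x gives v²t² + 2Dt − x² = 0, so t = (√(D² + v²x²) − D)/v².
√(D² + v²x²) = √(0.0589² + 0.0882² × 168²) = 14.82; v² = 0.00777924.
t = (14.82 − 0.0589)/0.00777924 = 1900 days (vs. the pure-advection estimate x/v = 1900 d).

1900 days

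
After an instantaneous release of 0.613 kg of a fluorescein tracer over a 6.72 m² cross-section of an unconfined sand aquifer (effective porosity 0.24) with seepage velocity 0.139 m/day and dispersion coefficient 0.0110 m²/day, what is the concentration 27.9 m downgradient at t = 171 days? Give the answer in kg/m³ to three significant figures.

0.00809 kg/m³

For an instantaneous plane source, C(x,t) = M/(n_e·A·√(4πDt)) · exp(−(x−vt)²/(4Dt)), with n_e·A the pore (flow) area.
Plume center vt = 0.139 × 171 = 23.769 m, so the well at 27.9 m is 4.131 m downgradient of the peak.
√(4πDt) = 4.862 m, giving peak height M/(n_e·A·√(4πDt)) = 0.613/(0.24 × 6.72 × 4.862) = 0.07817 kg/m³.
(x−vt)²/(4Dt) = (4.131)²/(4 × 0.0110 × 171) = 2.268; exp(−2.268) = 0.1035.
C = 0.07817 × 0.1035 = 0.00809 kg/m³.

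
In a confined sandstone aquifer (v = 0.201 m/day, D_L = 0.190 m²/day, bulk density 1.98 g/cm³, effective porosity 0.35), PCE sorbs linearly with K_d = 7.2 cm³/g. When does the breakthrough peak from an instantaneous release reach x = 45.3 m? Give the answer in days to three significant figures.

9210 days

Retardation factor R = 1 + ρ_b·K_d/n = 1 + 1.98 × 7.2/0.35 = 41.73.
Sorption retards both mechanisms: v_R = v/R = 0.004817 m/day, D_R = D/R = 0.004553 m²/day.
Peak time from v_R²t² + 2D_R t − x² = 0: t = (√(D_R² + v_R²x²) − D_R)/v_R².
√(D_R² + v_R²x²) = √(0.004553² + 0.004817² × 45.3²) = 0.2183; v_R² = 2.320e-05.
t = (0.2183 − 0.004553)/2.320e-05 = 9210 days.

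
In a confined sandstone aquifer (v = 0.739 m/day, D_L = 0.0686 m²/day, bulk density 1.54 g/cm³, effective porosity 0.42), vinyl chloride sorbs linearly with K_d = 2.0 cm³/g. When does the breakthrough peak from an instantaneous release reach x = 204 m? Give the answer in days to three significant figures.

Retardation factor R = 1 + ρ_b·K_d/n = 1 + 1.54 × 2.0/0.42 = 8.333.
Sorption retards both mechanisms: v_R = v/R = 0.08868 m/day, D_R = D/R = 0.008232 m²/day.
Peak time from v_R²t² + 2D_R t − x² = 0: t = (√(D_R² + v_R²x²) − D_R)/v_R².
√(D_R² + v_R²x²) = √(0.008232² + 0.08868² × 204²) = 18.09; v_R² = 0.007864.
t = (18.09 − 0.008232)/0.007864 = 2300 days.

2300 days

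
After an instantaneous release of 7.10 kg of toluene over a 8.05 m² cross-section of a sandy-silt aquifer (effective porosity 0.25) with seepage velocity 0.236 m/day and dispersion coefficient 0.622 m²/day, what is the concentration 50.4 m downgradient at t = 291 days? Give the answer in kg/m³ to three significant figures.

For an instantaneous plane source, C(x,t) = M/(n_e·A·√(4πDt)) · exp(−(x−vt)²/(4Dt)), with n_e·A the pore (flow) area.
Plume center vt = 0.236 × 291 = 68.676 m, so the well at 50.4 m is 18.276 m upgradient of the peak.
√(4πDt) = 47.69 m, giving peak height M/(n_e·A·√(4πDt)) = 7.10/(0.25 × 8.05 × 47.69) = 0.07398 kg/m³.
(x−vt)²/(4Dt) = (-18.276)²/(4 × 0.622 × 291) = 0.4613; exp(−0.4613) = 0.6305.
C = 0.07398 × 0.6305 = 0.0466 kg/m³.

0.0466 kg/m³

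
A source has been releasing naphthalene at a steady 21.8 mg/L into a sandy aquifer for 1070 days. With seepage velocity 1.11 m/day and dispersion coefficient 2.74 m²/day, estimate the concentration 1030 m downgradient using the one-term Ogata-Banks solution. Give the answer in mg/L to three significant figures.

For a continuous step input, C/C₀ ≈ ½·erfc((x−vt)/(2√(Dt))).
vt = 1.11 × 1070 = 1187.7 m and 2√(Dt) = 2√(2.74 × 1070) = 108.3 m.
Argument (x−vt)/(2√(Dt)) = (1030 − 1187.7)/108.3 = -1.456; ½·erfc(-1.456) = 0.9803.
C = 21.8 × 0.9803 = 21.4 mg/L.

21.4 mg/L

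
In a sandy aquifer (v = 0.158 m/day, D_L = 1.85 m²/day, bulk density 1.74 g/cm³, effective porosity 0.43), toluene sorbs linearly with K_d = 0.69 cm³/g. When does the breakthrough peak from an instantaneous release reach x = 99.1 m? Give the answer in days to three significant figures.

2110 days

Retardation factor R = 1 + ρ_b·K_d/n = 1 + 1.74 × 0.69/0.43 = 3.792.
Sorption retards both mechanisms: v_R = v/R = 0.04167 m/day, D_R = D/R = 0.4879 m²/day.
Peak time from v_R²t² + 2D_R t − x² = 0: t = (√(D_R² + v_R²x²) − D_R)/v_R².
√(D_R² + v_R²x²) = √(0.4879² + 0.04167² × 99.1²) = 4.158; v_R² = 0.001736.
t = (4.158 − 0.4879)/0.001736 = 2110 days.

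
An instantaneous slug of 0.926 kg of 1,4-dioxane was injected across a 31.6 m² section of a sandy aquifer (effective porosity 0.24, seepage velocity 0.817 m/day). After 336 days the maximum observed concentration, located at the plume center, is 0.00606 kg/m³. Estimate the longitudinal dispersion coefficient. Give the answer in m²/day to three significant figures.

0.0961 m²/day

At the plume center C_max = M/(n_e·A·√(4πDt)), so D = M²/(4πt·(n_e·A·C_max)²).
n_e·A·C_max = 0.24 × 31.6 × 0.00606 = 0.04596 kg/m.
D = 0.926²/(4π × 336 × 0.04596²) = 0.0961 m²/day.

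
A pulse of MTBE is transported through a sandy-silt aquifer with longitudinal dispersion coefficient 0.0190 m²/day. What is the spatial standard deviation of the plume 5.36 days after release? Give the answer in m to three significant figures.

0.451 m

Dispersive spreading gives a Gaussian with σ² = 2Dt; advection only shifts the center.
σ = √(2 × 0.0190 × 5.36) = 0.451 m.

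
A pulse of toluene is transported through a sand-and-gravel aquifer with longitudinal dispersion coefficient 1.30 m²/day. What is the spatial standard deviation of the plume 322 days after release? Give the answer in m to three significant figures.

Dispersive spreading gives a Gaussian with σ² = 2Dt; advection only shifts the center.
σ = √(2 × 1.30 × 322) = 28.9 m.

28.9 m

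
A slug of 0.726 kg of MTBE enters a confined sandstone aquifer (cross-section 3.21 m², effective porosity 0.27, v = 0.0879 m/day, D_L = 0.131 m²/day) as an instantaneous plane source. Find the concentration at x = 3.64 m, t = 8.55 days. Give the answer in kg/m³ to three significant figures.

For an instantaneous plane source, C(x,t) = M/(n_e·A·√(4πDt)) · exp(−(x−vt)²/(4Dt)), with n_e·A the pore (flow) area.
Plume center vt = 0.0879 × 8.55 = 0.751545 m, so the well at 3.64 m is 2.888455 m downgradient of the peak.
√(4πDt) = 3.752 m, giving peak height M/(n_e·A·√(4πDt)) = 0.726/(0.27 × 3.21 × 3.752) = 0.2233 kg/m³.
(x−vt)²/(4Dt) = (2.888455)²/(4 × 0.131 × 8.55) = 1.862; exp(−1.862) = 0.1554.
C = 0.2233 × 0.1554 = 0.0347 kg/m³.

0.0347 kg/m³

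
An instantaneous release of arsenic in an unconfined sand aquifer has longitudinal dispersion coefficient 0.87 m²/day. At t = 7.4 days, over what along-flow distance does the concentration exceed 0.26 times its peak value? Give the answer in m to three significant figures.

The plume is Gaussian with σ = √(2Dt) = √(2 × 0.87 × 7.4) = 3.588 m.
C/C_peak = exp(−Δx²/(2σ²)) = 0.26 ⇒ Δx = σ·√(−2 ln 0.26) = 3.588 × 1.641 = 5.888 m.
Width = 2Δx = 11.8 m.

11.8 m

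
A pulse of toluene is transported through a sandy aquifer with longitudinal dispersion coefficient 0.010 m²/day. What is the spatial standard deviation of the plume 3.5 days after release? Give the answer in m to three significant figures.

Dispersive spreading gives a Gaussian with σ² = 2Dt; advection only shifts the center.
σ = √(2 × 0.010 × 3.5) = 0.265 m.

0.265 m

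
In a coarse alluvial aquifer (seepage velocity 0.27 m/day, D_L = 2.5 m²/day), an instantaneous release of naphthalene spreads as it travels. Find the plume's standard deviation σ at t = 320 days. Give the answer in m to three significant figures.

40.0 m

Dispersive spreading gives a Gaussian with σ² = 2Dt; advection only shifts the center.
σ = √(2 × 2.5 × 320) = 40.0 m.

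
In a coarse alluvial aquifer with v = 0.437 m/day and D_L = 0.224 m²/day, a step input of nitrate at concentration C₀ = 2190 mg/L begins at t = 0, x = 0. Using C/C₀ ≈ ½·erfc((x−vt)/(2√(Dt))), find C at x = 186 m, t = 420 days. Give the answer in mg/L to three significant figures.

939 mg/L

For a continuous step input, C/C₀ ≈ ½·erfc((x−vt)/(2√(Dt))).
vt = 0.437 × 420 = 183.54 m and 2√(Dt) = 2√(0.224 × 420) = 19.40 m.
Argument (x−vt)/(2√(Dt)) = (186 − 183.54)/19.40 = 0.1268; ½·erfc(0.1268) = 0.4288.
C = 2190 × 0.4288 = 939 mg/L.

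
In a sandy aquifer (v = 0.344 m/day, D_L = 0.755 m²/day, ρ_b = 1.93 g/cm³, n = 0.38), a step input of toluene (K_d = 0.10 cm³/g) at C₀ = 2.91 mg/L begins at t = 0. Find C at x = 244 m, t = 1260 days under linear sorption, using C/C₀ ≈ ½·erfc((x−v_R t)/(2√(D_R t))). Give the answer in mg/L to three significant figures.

2.59 mg/L

Retardation factor R = 1 + ρ_b·K_d/n = 1 + 1.93 × 0.10/0.38 = 1.508.
Sorption retards both mechanisms: v_R = v/R = 0.2281 m/day, D_R = D/R = 0.5007 m²/day.
v_R·t = 0.2281 × 1260 = 287.406 m; 2√(D_R t) = 50.23 m; argument = (244 − 287.406)/50.23 = -0.8641.
C = C₀ × ½·erfc(-0.8641) = 2.91 × 0.8892 = 2.59 mg/L.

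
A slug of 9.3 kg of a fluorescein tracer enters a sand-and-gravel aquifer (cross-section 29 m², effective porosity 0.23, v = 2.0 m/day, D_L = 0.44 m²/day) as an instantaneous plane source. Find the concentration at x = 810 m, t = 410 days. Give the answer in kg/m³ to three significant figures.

For an instantaneous plane source, C(x,t) = M/(n_e·A·√(4πDt)) · exp(−(x−vt)²/(4Dt)), with n_e·A the pore (flow) area.
Plume center vt = 2.0 × 410 = 820 m, so the well at 810 m is 10 m upgradient of the peak.
√(4πDt) = 47.61 m, giving peak height M/(n_e·A·√(4πDt)) = 9.3/(0.23 × 29 × 47.61) = 0.02929 kg/m³.
(x−vt)²/(4Dt) = (-10)²/(4 × 0.44 × 410) = 0.1386; exp(−0.1386) = 0.8706.
C = 0.02929 × 0.8706 = 0.0255 kg/m³.

0.0255 kg/m³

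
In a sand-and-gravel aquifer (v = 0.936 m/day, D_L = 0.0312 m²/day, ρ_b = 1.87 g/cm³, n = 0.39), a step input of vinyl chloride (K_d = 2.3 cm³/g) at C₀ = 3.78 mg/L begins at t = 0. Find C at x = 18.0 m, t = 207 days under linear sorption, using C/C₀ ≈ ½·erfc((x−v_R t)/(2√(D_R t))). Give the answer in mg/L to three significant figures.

Retardation factor R = 1 + ρ_b·K_d/n = 1 + 1.87 × 2.3/0.39 = 12.03.
Sorption retards both mechanisms: v_R = v/R = 0.07781 m/day, D_R = D/R = 0.002594 m²/day.
v_R·t = 0.07781 × 207 = 16.10667 m; 2√(D_R t) = 1.466 m; argument = (18.0 − 16.10667)/1.466 = 1.291.
C = C₀ × ½·erfc(1.291) = 3.78 × 0.03394 = 0.128 mg/L.

0.128 mg/L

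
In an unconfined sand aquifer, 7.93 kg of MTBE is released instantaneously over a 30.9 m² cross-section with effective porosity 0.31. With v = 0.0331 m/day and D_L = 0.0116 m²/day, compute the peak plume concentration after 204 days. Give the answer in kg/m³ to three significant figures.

The peak of an instantaneous 1D plume sits at x = vt; there the Gaussian factor is 1 and C_max = M/(n_e·A·√(4πDt)), where n_e·A is the pore area the mass is dissolved in.
√(4πDt) = √(4π × 0.0116 × 204) = 5.453 m, so C_max = 7.93/(0.31 × 30.9 × 5.453) = 0.152 kg/m³.

0.152 kg/m³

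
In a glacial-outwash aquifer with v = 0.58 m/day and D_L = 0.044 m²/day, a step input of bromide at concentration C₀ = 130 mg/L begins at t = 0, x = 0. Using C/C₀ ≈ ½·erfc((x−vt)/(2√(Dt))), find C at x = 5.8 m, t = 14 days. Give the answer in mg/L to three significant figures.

For a continuous step input, C/C₀ ≈ ½·erfc((x−vt)/(2√(Dt))).
vt = 0.58 × 14 = 8.12 m and 2√(Dt) = 2√(0.044 × 14) = 1.570 m.
Argument (x−vt)/(2√(Dt)) = (5.8 − 8.12)/1.570 = -1.478; ½·erfc(-1.478) = 0.9817.
C = 130 × 0.9817 = 128 mg/L.

128 mg/L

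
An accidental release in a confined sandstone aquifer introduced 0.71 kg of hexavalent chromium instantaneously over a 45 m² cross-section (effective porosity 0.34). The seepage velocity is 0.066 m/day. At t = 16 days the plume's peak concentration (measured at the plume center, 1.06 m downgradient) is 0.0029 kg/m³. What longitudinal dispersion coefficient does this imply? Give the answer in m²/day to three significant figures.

1.27 m²/day

At the plume center C_max = M/(n_e·A·√(4πDt)), so D = M²/(4πt·(n_e·A·C_max)²).
n_e·A·C_max = 0.34 × 45 × 0.0029 = 0.04437 kg/m.
D = 0.71²/(4π × 16 × 0.04437²) = 1.27 m²/day.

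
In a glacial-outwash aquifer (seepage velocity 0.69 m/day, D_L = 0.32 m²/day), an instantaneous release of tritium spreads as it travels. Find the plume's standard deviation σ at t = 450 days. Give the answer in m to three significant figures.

Dispersive spreading gives a Gaussian with σ² = 2Dt; advection only shifts the center.
σ = √(2 × 0.32 × 450) = 17.0 m.

17.0 m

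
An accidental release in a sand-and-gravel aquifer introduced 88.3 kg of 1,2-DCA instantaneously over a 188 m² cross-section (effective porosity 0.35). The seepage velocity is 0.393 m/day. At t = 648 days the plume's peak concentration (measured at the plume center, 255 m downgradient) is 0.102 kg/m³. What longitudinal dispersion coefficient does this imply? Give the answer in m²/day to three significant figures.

At the plume center C_max = M/(n_e·A·√(4πDt)), so D = M²/(4πt·(n_e·A·C_max)²).
n_e·A·C_max = 0.35 × 188 × 0.102 = 6.712 kg/m.
D = 88.3²/(4π × 648 × 6.712²) = 0.0213 m²/day.

0.0213 m²/day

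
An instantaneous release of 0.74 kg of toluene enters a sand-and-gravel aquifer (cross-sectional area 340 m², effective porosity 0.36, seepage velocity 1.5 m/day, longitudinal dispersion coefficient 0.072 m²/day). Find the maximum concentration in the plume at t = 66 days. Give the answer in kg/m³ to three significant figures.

The peak of an instantaneous 1D plume sits at x = vt; there the Gaussian factor is 1 and C_max = M/(n_e·A·√(4πDt)), where n_e·A is the pore area the mass is dissolved in.
√(4πDt) = √(4π × 0.072 × 66) = 7.728 m, so C_max = 0.74/(0.36 × 340 × 7.728) = 0.000782 kg/m³.

0.000782 kg/m³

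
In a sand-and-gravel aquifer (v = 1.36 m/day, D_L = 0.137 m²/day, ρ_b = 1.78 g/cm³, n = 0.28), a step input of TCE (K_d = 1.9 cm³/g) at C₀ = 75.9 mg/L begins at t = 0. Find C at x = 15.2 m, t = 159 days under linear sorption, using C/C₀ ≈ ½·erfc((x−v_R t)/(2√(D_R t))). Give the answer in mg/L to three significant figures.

Retardation factor R = 1 + ρ_b·K_d/n = 1 + 1.78 × 1.9/0.28 = 13.08.
Sorption retards both mechanisms: v_R = v/R = 0.1040 m/day, D_R = D/R = 0.01047 m²/day.
v_R·t = 0.1040 × 159 = 16.536 m; 2√(D_R t) = 2.580 m; argument = (15.2 − 16.536)/2.580 = -0.5178.
C = C₀ × ½·erfc(-0.5178) = 75.9 × 0.7680 = 58.3 mg/L.

58.3 mg/L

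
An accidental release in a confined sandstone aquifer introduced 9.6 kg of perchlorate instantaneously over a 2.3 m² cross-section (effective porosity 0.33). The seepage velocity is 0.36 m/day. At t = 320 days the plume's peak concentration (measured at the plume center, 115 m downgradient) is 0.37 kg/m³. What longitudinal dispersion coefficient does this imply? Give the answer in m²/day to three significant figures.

At the plume center C_max = M/(n_e·A·√(4πDt)), so D = M²/(4πt·(n_e·A·C_max)²).
n_e·A·C_max = 0.33 × 2.3 × 0.37 = 0.2808 kg/m.
D = 9.6²/(4π × 320 × 0.2808²) = 0.291 m²/day.

0.291 m²/day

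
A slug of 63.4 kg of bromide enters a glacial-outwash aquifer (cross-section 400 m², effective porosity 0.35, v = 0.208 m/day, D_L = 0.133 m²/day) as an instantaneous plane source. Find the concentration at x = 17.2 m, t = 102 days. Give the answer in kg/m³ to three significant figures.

For an instantaneous plane source, C(x,t) = M/(n_e·A·√(4πDt)) · exp(−(x−vt)²/(4Dt)), with n_e·A the pore (flow) area.
Plume center vt = 0.208 × 102 = 21.216 m, so the well at 17.2 m is 4.016 m upgradient of the peak.
√(4πDt) = 13.06 m, giving peak height M/(n_e·A·√(4πDt)) = 63.4/(0.35 × 400 × 13.06) = 0.03468 kg/m³.
(x−vt)²/(4Dt) = (-4.016)²/(4 × 0.133 × 102) = 0.2972; exp(−0.2972) = 0.7429.
C = 0.03468 × 0.7429 = 0.0258 kg/m³.

0.0258 kg/m³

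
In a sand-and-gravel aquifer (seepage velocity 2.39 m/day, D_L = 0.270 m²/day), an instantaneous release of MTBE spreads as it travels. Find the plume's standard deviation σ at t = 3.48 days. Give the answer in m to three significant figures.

Dispersive spreading gives a Gaussian with σ² = 2Dt; advection only shifts the center.
σ = √(2 × 0.270 × 3.48) = 1.37 m.

1.37 m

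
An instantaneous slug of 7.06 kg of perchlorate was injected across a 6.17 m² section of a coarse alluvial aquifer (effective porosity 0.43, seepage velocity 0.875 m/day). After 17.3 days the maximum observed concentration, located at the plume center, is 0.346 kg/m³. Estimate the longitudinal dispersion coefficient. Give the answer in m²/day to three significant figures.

At the plume center C_max = M/(n_e·A·√(4πDt)), so D = M²/(4πt·(n_e·A·C_max)²).
n_e·A·C_max = 0.43 × 6.17 × 0.346 = 0.9180 kg/m.
D = 7.06²/(4π × 17.3 × 0.9180²) = 0.272 m²/day.

0.272 m²/day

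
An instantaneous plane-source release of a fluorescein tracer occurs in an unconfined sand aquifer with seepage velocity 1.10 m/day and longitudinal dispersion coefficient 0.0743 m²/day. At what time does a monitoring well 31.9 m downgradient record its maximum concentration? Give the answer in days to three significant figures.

28.9 days

For the 1D instantaneous-source solution, setting ∂C/∂t = 0 at fixed x gives v²t² + 2Dt − x² = 0, so t = (√(D² + v²x²) − D)/v².
√(D² + v²x²) = √(0.0743² + 1.10² × 31.9²) = 35.09; v² = 1.21.
t = (35.09 − 0.0743)/1.21 = 28.9 days (vs. the pure-advection estimate x/v = 29.0 d).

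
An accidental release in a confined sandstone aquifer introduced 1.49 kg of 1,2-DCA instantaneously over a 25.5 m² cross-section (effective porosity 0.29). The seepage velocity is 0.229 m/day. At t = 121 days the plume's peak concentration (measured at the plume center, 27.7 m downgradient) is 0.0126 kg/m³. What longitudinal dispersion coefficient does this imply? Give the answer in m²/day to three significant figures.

At the plume center C_max = M/(n_e·A·√(4πDt)), so D = M²/(4πt·(n_e·A·C_max)²).
n_e·A·C_max = 0.29 × 25.5 × 0.0126 = 0.09318 kg/m.
D = 1.49²/(4π × 121 × 0.09318²) = 0.168 m²/day.

0.168 m²/day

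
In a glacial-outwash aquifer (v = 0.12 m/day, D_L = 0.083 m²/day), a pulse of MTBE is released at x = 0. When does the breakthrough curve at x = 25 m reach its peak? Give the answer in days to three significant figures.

For the 1D instantaneous-source solution, setting ∂C/∂t = 0 at fixed x gives v²t² + 2Dt − x² = 0, so t = (√(D² + v²x²) − D)/v².
√(D² + v²x²) = √(0.083² + 0.12² × 25²) = 3.001; v² = 0.0144.
t = (3.001 − 0.083)/0.0144 = 203 days (vs. the pure-advection estimate x/v = 208 d).

203 days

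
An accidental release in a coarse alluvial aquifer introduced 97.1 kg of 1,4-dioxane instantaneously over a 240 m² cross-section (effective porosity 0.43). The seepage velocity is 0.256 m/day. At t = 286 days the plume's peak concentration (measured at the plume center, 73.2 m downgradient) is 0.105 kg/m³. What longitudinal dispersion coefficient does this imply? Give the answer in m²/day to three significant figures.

0.0223 m²/day

At the plume center C_max = M/(n_e·A·√(4πDt)), so D = M²/(4πt·(n_e·A·C_max)²).
n_e·A·C_max = 0.43 × 240 × 0.105 = 10.84 kg/m.
D = 97.1²/(4π × 286 × 10.84²) = 0.0223 m²/day.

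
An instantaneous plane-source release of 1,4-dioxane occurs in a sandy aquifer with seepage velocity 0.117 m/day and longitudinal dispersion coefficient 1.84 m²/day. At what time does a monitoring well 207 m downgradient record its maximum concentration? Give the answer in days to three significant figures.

For the 1D instantaneous-source solution, setting ∂C/∂t = 0 at fixed x gives v²t² + 2Dt − x² = 0, so t = (√(D² + v²x²) − D)/v².
√(D² + v²x²) = √(1.84² + 0.117² × 207²) = 24.29; v² = 0.013689.
t = (24.29 − 1.84)/0.013689 = 1640 days (vs. the pure-advection estimate x/v = 1770 d).

1640 days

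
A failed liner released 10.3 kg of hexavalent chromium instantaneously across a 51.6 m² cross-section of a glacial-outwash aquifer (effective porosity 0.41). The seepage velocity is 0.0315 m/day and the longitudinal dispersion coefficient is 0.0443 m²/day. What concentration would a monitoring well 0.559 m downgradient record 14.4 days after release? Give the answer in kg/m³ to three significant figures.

For an instantaneous plane source, C(x,t) = M/(n_e·A·√(4πDt)) · exp(−(x−vt)²/(4Dt)), with n_e·A the pore (flow) area.
Plume center vt = 0.0315 × 14.4 = 0.4536 m, so the well at 0.559 m is 0.1054 m downgradient of the peak.
√(4πDt) = 2.831 m, giving peak height M/(n_e·A·√(4πDt)) = 10.3/(0.41 × 51.6 × 2.831) = 0.1720 kg/m³.
(x−vt)²/(4Dt) = (0.1054)²/(4 × 0.0443 × 14.4) = 0.004354; exp(−0.004354) = 0.9957.
C = 0.1720 × 0.9957 = 0.171 kg/m³.

0.171 kg/m³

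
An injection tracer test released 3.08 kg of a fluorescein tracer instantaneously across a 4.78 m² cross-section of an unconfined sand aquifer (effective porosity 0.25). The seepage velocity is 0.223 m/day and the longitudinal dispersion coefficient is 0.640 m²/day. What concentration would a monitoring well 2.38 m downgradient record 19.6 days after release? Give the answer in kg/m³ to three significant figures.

For an instantaneous plane source, C(x,t) = M/(n_e·A·√(4πDt)) · exp(−(x−vt)²/(4Dt)), with n_e·A the pore (flow) area.
Plume center vt = 0.223 × 19.6 = 4.3708 m, so the well at 2.38 m is 1.9908 m upgradient of the peak.
√(4πDt) = 12.56 m, giving peak height M/(n_e·A·√(4πDt)) = 3.08/(0.25 × 4.78 × 12.56) = 0.2052 kg/m³.
(x−vt)²/(4Dt) = (-1.9908)²/(4 × 0.640 × 19.6) = 0.07899; exp(−0.07899) = 0.9240.
C = 0.2052 × 0.9240 = 0.190 kg/m³.

0.190 kg/m³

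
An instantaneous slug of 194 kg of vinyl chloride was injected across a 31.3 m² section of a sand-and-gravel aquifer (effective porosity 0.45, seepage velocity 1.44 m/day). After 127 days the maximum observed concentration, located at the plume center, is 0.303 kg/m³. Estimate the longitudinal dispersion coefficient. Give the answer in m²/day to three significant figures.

1.29 m²/day

At the plume center C_max = M/(n_e·A·√(4πDt)), so D = M²/(4πt·(n_e·A·C_max)²).
n_e·A·C_max = 0.45 × 31.3 × 0.303 = 4.268 kg/m.
D = 194²/(4π × 127 × 4.268²) = 1.29 m²/day.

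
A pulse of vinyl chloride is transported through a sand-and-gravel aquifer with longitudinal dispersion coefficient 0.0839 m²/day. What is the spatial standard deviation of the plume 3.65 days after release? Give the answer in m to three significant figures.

Dispersive spreading gives a Gaussian with σ² = 2Dt; advection only shifts the center.
σ = √(2 × 0.0839 × 3.65) = 0.783 m.

0.783 m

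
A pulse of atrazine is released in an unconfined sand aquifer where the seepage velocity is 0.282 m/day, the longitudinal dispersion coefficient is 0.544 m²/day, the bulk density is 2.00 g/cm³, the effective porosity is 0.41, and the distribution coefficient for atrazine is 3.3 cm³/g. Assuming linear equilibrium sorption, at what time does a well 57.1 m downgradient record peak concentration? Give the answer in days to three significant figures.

Retardation factor R = 1 + ρ_b·K_d/n = 1 + 2.00 × 3.3/0.41 = 17.10.
Sorption retards both mechanisms: v_R = v/R = 0.01649 m/day, D_R = D/R = 0.03181 m²/day.
Peak time from v_R²t² + 2D_R t − x² = 0: t = (√(D_R² + v_R²x²) − D_R)/v_R².
√(D_R² + v_R²x²) = √(0.03181² + 0.01649² × 57.1²) = 0.9421; v_R² = 0.0002719.
t = (0.9421 − 0.03181)/0.0002719 = 3350 days.

3350 days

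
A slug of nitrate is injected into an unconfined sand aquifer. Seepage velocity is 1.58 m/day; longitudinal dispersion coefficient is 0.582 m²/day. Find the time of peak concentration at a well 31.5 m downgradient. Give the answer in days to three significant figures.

For the 1D instantaneous-source solution, setting ∂C/∂t = 0 at fixed x gives v²t² + 2Dt − x² = 0, so t = (√(D² + v²x²) − D)/v².
√(D² + v²x²) = √(0.582² + 1.58² × 31.5²) = 49.77; v² = 2.4964.
t = (49.77 − 0.582)/2.4964 = 19.7 days (vs. the pure-advection estimate x/v = 19.9 d).

19.7 days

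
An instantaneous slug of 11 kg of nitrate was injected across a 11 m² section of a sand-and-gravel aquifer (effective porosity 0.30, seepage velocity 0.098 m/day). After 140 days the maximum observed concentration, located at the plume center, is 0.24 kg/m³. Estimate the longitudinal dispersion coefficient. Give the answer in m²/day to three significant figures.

At the plume center C_max = M/(n_e·A·√(4πDt)), so D = M²/(4πt·(n_e·A·C_max)²).
n_e·A·C_max = 0.30 × 11 × 0.24 = 0.7920 kg/m.
D = 11²/(4π × 140 × 0.7920²) = 0.110 m²/day.

0.110 m²/day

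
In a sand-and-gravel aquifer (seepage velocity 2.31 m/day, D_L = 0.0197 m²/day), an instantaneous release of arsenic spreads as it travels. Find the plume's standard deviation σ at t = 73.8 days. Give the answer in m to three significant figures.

Dispersive spreading gives a Gaussian with σ² = 2Dt; advection only shifts the center.
σ = √(2 × 0.0197 × 73.8) = 1.71 m.

1.71 m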